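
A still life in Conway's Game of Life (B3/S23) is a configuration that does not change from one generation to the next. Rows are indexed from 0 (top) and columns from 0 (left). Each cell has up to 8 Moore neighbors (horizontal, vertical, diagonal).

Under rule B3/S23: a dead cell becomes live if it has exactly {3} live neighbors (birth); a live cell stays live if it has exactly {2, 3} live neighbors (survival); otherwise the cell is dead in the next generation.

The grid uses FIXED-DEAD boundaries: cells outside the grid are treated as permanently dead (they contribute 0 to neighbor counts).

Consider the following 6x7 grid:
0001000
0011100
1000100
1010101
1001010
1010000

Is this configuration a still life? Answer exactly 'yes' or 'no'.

Answer: no

Derivation:
Compute generation 1 and compare to generation 0 (given above):
Generation 1:
0011100
0010100
0010100
1000100
1011110
0100000
Cell (0,2) differs: gen0=0 vs gen1=1 -> NOT a still life.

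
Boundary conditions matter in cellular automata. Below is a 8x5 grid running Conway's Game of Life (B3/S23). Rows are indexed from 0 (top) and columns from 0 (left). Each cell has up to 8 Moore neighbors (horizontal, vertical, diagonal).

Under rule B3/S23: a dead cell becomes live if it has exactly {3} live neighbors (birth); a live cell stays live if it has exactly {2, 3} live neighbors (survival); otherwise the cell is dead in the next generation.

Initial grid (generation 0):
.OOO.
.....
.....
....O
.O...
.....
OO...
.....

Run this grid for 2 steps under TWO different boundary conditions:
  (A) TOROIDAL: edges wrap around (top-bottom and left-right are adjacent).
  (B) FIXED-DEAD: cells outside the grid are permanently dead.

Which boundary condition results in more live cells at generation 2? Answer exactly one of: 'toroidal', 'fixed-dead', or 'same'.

Under TOROIDAL boundary, generation 2:
.O...
.....
.....
.....
.....
.....
OO...
.....
Population = 3

Under FIXED-DEAD boundary, generation 2:
.....
.....
.....
.....
.....
.....
.....
.....
Population = 0

Comparison: toroidal=3, fixed-dead=0 -> toroidal

Answer: toroidal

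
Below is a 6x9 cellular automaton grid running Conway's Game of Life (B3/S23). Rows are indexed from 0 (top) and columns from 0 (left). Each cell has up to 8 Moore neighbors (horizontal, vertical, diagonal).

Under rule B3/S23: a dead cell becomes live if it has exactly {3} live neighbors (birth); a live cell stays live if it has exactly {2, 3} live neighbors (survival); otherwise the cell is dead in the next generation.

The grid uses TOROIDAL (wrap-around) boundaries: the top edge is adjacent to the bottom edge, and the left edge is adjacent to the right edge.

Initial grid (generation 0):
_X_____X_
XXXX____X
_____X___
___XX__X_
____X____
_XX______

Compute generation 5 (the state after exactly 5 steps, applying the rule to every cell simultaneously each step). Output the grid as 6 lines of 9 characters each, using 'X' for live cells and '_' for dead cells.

Answer: _____X_XX
____X__X_
___X___X_
_________
__X______
____X___X

Derivation:
Simulating step by step:
Generation 0 (given above): 14 live cells
Generation 1: 16 live cells
___X____X
XXX_____X
XX______X
___XXX___
__X_X____
_XX______
Generation 2: 19 live cells
___X____X
__X____X_
___XX___X
XXXXXX___
_XX_XX___
_XX______
Generation 3: 14 live cells
_X_X_____
__X_X__XX
X____X__X
X________
_____X___
XX__X____
Generation 4: 21 live cells
_X_XX___X
_XXXX__XX
XX_____X_
X_______X
XX_______
XXX_X____
Generation 5: 10 live cells
(generation 5 grid is the final answer)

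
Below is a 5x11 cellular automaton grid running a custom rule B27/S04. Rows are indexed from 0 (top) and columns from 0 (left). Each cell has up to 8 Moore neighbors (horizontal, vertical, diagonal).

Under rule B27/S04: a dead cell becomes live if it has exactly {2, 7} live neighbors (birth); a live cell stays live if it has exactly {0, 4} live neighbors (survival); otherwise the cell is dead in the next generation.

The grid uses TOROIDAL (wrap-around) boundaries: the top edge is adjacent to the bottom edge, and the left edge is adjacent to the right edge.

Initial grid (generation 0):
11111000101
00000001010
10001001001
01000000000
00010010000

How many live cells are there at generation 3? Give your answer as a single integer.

Simulating step by step:
Generation 0 (given above): 16 live cells
Generation 1: 20 live cells
00000110000
00000110000
01001010010
00111111001
00000111011
Generation 2: 15 live cells
00000000111
00000010000
10001100101
01001001000
10100001000
Generation 3: 11 live cells
11000010000
00001000000
01010000010
00100000010
00010010000
Population at generation 3: 11

Answer: 11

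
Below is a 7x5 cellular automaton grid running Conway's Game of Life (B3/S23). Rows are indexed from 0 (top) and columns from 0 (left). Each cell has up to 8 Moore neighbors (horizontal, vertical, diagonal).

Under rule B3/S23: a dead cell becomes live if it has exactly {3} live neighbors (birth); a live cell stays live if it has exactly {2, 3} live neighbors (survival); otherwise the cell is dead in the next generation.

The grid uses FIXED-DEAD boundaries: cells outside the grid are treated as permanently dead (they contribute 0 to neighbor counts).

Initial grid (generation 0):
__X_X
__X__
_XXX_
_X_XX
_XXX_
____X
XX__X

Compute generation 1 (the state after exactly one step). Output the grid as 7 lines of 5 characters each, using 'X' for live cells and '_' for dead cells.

Simulating step by step:
Generation 0 (given above): 16 live cells
Generation 1: 8 live cells
(generation 1 grid is the final answer)

Answer: ___X_
_____
_X__X
X___X
_X___
X___X
_____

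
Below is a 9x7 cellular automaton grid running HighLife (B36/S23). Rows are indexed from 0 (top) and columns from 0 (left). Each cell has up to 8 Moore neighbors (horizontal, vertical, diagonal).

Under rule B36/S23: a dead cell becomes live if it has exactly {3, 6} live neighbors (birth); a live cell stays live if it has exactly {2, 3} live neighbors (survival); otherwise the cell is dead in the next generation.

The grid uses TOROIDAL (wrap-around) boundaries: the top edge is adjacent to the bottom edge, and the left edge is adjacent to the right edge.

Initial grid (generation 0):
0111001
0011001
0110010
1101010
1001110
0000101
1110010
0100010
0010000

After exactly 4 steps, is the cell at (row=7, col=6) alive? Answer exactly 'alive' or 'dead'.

Simulating step by step:
Generation 0 (given above): 27 live cells
Generation 1: 24 live cells
1100000
0000111
0000010
1001110
1111000
0010000
1110110
1000001
1001000
Generation 2: 25 live cells
1100110
1000111
0001100
1001010
1000001
0000101
1011010
0011110
0000000
Generation 3: 25 live cells
1100100
1100000
1001000
1001010
1000100
0101100
0110100
0110011
0110001
Generation 4: 24 live cells
0000001
0010001
1010100
1101000
1110011
1100110
0000100
0000011
1001001

Cell (7,6) at generation 4: 1 -> alive

Answer: alive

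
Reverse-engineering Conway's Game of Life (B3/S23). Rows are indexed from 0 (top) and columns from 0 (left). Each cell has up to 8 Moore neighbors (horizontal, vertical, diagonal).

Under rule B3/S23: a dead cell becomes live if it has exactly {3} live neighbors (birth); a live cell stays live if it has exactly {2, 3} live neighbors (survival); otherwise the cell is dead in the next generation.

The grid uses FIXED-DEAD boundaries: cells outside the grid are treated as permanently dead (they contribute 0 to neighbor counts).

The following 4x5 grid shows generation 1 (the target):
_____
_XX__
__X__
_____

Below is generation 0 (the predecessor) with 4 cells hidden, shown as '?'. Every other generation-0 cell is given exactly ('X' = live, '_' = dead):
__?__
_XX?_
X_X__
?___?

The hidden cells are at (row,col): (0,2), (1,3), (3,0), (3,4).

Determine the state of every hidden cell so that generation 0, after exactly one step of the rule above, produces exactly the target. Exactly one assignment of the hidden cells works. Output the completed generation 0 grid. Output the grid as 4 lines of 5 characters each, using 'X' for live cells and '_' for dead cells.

Hidden generation-0 cells (in order): (0,2), (1,3), (3,0), (3,4).
A hidden cell only influences target cells in its own 3x3 neighborhood. Try each of the 2^4 = 16 assignments, step the completed generation 0 forward once under B3/S23, and compare with the target:
  (0,2)=_ (1,3)=_ (3,0)=_ (3,4)=_ -> step reproduces the target at every cell -> ACCEPT
  (0,2)=_ (1,3)=_ (3,0)=_ (3,4)=X -> step gives (2,3)='X' but target has '_' -> reject
  (0,2)=_ (1,3)=_ (3,0)=X (3,4)=_ -> step gives (2,0)='X' but target has '_' -> reject
  (0,2)=_ (1,3)=_ (3,0)=X (3,4)=X -> step gives (2,0)='X' but target has '_' -> reject
  (0,2)=_ (1,3)=X (3,0)=_ (3,4)=_ -> step gives (0,2)='X' but target has '_' -> reject
  (0,2)=_ (1,3)=X (3,0)=_ (3,4)=X -> step gives (0,2)='X' but target has '_' -> reject
  (0,2)=_ (1,3)=X (3,0)=X (3,4)=_ -> step gives (0,2)='X' but target has '_' -> reject
  (0,2)=_ (1,3)=X (3,0)=X (3,4)=X -> step gives (0,2)='X' but target has '_' -> reject
  (0,2)=X (1,3)=_ (3,0)=_ (3,4)=_ -> step gives (0,1)='X' but target has '_' -> reject
  (0,2)=X (1,3)=_ (3,0)=_ (3,4)=X -> step gives (0,1)='X' but target has '_' -> reject
  (0,2)=X (1,3)=_ (3,0)=X (3,4)=_ -> step gives (0,1)='X' but target has '_' -> reject
  (0,2)=X (1,3)=_ (3,0)=X (3,4)=X -> step gives (0,1)='X' but target has '_' -> reject
  (0,2)=X (1,3)=X (3,0)=_ (3,4)=_ -> step gives (0,1)='X' but target has '_' -> reject
  (0,2)=X (1,3)=X (3,0)=_ (3,4)=X -> step gives (0,1)='X' but target has '_' -> reject
  (0,2)=X (1,3)=X (3,0)=X (3,4)=_ -> step gives (0,1)='X' but target has '_' -> reject
  (0,2)=X (1,3)=X (3,0)=X (3,4)=X -> step gives (0,1)='X' but target has '_' -> reject
Unique solution: (0,2)=dead, (1,3)=dead, (3,0)=dead, (3,4)=dead.
Check: live-neighbor counts of every cell in the completed generation 0:
12210
23220
14220
12110
Applying B3/S23 to generation 0 with these counts gives:
_____
_XX__
__X__
_____
which matches the target exactly.

Answer: _____
_XX__
X_X__
_____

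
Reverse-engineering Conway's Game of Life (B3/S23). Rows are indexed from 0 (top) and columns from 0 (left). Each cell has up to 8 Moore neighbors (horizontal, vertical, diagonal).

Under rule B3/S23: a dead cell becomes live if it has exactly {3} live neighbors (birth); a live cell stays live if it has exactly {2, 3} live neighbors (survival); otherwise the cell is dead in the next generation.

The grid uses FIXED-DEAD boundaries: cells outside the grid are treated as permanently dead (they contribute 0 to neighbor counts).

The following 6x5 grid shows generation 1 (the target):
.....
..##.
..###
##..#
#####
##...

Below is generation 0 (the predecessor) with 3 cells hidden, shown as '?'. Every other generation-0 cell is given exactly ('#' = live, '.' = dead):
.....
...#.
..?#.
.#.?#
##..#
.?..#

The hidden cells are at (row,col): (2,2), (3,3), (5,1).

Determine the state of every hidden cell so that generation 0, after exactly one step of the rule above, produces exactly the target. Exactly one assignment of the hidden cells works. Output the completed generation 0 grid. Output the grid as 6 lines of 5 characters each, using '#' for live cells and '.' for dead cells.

Answer: .....
...#.
..##.
.#..#
##..#
.#..#

Derivation:
Hidden generation-0 cells (in order): (2,2), (3,3), (5,1).
A hidden cell only influences target cells in its own 3x3 neighborhood. Try each of the 2^3 = 8 assignments, step the completed generation 0 forward once under B3/S23, and compare with the target:
  (2,2)=. (3,3)=. (5,1)=. -> step gives (1,2)='.' but target has '#' -> reject
  (2,2)=. (3,3)=. (5,1)=# -> step gives (1,2)='.' but target has '#' -> reject
  (2,2)=. (3,3)=# (5,1)=. -> step gives (1,2)='.' but target has '#' -> reject
  (2,2)=. (3,3)=# (5,1)=# -> step gives (1,2)='.' but target has '#' -> reject
  (2,2)=# (3,3)=. (5,1)=. -> step gives (4,2)='.' but target has '#' -> reject
  (2,2)=# (3,3)=. (5,1)=# -> step reproduces the target at every cell -> ACCEPT
  (2,2)=# (3,3)=# (5,1)=. -> step gives (2,2)='.' but target has '#' -> reject
  (2,2)=# (3,3)=# (5,1)=# -> step gives (2,2)='.' but target has '#' -> reject
Unique solution: (2,2)=live, (3,3)=dead, (5,1)=live.
Check: live-neighbor counts of every cell in the completed generation 0:
00111
01322
12333
33442
33332
32221
Applying B3/S23 to generation 0 with these counts gives:
.....
..##.
..###
##..#
#####
##...
which matches the target exactly.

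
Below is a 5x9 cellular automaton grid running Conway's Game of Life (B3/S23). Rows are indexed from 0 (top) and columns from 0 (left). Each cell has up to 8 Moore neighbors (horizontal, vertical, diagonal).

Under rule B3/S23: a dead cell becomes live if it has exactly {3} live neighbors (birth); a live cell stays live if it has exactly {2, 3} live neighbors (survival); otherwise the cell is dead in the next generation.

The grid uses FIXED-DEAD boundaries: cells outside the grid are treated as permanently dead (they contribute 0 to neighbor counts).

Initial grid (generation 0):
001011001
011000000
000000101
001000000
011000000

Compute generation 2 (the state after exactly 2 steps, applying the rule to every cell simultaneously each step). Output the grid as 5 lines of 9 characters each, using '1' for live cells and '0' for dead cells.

Answer: 010110000
100010000
100000000
100100000
011000000

Derivation:
Simulating step by step:
Generation 0 (given above): 11 live cells
Generation 1: 14 live cells
011100000
011101010
011000000
011000000
011000000
Generation 2: 10 live cells
(generation 2 grid is the final answer)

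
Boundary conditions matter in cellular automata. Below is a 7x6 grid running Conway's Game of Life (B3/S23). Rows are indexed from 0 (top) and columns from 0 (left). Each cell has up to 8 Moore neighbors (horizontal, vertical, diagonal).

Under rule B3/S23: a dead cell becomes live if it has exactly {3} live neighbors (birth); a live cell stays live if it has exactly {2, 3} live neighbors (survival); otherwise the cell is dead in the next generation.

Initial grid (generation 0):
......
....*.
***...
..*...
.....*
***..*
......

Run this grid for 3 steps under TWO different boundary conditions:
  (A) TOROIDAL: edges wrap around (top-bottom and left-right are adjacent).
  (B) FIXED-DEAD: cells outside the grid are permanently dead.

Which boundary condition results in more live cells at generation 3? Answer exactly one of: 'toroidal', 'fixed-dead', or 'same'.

Under TOROIDAL boundary, generation 3:
.**...
.**...
**....
**...*
**...*
.**.**
.**..*
Population = 19

Under FIXED-DEAD boundary, generation 3:
......
..*...
..*...
.*....
.**...
.**...
......
Population = 7

Comparison: toroidal=19, fixed-dead=7 -> toroidal

Answer: toroidal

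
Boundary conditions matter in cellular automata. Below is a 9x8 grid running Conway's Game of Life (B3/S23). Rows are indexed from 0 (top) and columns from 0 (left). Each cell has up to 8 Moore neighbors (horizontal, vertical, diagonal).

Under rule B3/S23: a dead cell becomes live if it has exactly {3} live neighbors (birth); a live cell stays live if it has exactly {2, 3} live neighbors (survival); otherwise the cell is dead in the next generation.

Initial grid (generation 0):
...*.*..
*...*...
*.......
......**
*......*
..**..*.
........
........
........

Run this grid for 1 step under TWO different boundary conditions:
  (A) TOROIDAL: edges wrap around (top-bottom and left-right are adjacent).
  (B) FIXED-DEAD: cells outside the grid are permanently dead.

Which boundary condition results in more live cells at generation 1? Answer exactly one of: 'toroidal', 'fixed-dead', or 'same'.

Answer: toroidal

Derivation:
Under TOROIDAL boundary, generation 1:
....*...
....*...
*.......
......*.
*.......
.......*
........
........
........
Population = 6

Under FIXED-DEAD boundary, generation 1:
....*...
....*...
........
......**
.......*
........
........
........
........
Population = 5

Comparison: toroidal=6, fixed-dead=5 -> toroidal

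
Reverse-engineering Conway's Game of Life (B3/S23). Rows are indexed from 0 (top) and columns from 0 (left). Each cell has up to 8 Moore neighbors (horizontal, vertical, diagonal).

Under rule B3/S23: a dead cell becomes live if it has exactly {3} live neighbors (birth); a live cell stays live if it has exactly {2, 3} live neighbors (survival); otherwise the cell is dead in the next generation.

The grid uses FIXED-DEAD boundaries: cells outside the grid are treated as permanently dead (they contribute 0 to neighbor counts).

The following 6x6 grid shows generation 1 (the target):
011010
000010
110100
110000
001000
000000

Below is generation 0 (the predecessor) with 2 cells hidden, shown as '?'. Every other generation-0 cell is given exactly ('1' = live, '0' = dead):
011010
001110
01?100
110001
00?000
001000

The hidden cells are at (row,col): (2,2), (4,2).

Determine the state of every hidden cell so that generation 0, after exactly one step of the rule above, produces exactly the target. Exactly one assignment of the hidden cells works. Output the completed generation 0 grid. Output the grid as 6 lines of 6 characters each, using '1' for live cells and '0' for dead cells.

Answer: 011010
001110
010100
110001
001000
001000

Derivation:
Hidden generation-0 cells (in order): (2,2), (4,2).
A hidden cell only influences target cells in its own 3x3 neighborhood. Try each of the 2^2 = 4 assignments, step the completed generation 0 forward once under B3/S23, and compare with the target:
  (2,2)=0 (4,2)=0 -> step gives (3,2)='1' but target has '0' -> reject
  (2,2)=0 (4,2)=1 -> step reproduces the target at every cell -> ACCEPT
  (2,2)=1 (4,2)=0 -> step gives (2,1)='0' but target has '1' -> reject
  (2,2)=1 (4,2)=1 -> step gives (2,1)='0' but target has '1' -> reject
Unique solution: (2,2)=dead, (4,2)=live.
Check: live-neighbor counts of every cell in the completed generation 0:
123522
245532
335342
234220
242211
021200
Applying B3/S23 to generation 0 with these counts gives:
011010
000010
110100
110000
001000
000000
which matches the target exactly.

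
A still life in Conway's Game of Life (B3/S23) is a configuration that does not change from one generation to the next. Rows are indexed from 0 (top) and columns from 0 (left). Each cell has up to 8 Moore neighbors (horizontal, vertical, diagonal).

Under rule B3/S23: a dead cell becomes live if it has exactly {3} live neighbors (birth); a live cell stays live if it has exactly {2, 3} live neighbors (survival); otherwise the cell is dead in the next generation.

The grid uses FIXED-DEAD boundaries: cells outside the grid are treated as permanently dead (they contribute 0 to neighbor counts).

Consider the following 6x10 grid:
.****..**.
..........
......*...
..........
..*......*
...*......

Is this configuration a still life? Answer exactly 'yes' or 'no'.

Compute generation 1 and compare to generation 0 (given above):
Generation 1:
..**......
..**...*..
..........
..........
..........
..........
Cell (0,1) differs: gen0=1 vs gen1=0 -> NOT a still life.

Answer: no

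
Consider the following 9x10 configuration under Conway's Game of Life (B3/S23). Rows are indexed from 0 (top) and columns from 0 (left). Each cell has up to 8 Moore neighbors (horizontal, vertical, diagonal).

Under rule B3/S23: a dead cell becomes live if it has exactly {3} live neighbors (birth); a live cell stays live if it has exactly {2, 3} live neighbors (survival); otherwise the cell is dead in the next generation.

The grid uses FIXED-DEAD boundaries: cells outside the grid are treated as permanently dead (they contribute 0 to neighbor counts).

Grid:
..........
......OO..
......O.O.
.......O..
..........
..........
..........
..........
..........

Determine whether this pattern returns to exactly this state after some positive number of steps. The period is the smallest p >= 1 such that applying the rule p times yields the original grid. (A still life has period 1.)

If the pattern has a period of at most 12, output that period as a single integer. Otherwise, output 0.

Answer: 1

Derivation:
Simulating and comparing each generation to the original:
Gen 0 (original, given above): 5 live cells
Gen 1: 5 live cells, MATCHES original -> period = 1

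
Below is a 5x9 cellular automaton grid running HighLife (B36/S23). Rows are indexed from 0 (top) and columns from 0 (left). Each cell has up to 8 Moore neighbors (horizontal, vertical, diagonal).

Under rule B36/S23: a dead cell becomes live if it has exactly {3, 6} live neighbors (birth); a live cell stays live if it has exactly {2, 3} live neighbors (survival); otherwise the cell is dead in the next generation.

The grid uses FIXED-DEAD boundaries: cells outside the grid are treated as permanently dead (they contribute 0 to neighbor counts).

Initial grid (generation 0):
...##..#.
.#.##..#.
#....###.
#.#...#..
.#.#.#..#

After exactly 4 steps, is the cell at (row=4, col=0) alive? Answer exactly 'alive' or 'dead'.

Answer: alive

Derivation:
Simulating step by step:
Generation 0 (given above): 18 live cells
Generation 1: 18 live cells
..###....
..##...##
#.####.#.
#.#.#....
.##......
Generation 2: 19 live cells
..#.#....
....#####
.....####
##.###...
.###.....
Generation 3: 18 live cells
...##.##.
...##...#
...##...#
##.#.#.#.
##.#.....
Generation 4: 15 live cells
...###.#.
..#.....#
.....#.##
##.#.....
##..#....

Cell (4,0) at generation 4: 1 -> alive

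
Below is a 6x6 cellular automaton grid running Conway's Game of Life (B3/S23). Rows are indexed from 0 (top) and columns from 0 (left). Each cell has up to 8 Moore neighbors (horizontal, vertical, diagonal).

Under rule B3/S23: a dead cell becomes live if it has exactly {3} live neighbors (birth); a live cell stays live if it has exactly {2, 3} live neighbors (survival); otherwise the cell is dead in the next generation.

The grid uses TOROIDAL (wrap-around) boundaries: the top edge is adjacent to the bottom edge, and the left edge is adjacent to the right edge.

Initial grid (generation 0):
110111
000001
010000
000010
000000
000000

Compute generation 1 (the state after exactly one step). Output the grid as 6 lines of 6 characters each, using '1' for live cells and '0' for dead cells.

Simulating step by step:
Generation 0 (given above): 8 live cells
Generation 1: 9 live cells
(generation 1 grid is the final answer)

Answer: 100011
011001
000000
000000
000000
100011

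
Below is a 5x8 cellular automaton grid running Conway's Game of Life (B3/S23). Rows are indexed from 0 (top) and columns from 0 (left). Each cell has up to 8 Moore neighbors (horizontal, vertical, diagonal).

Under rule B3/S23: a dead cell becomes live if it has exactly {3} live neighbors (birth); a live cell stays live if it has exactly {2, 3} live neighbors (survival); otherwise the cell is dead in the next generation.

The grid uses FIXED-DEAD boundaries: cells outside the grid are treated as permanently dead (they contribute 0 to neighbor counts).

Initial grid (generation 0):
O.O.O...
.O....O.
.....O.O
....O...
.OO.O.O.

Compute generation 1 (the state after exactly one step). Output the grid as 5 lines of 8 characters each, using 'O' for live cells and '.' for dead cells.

Answer: .O......
.O...OO.
.....OO.
...OO.O.
...O.O..

Derivation:
Simulating step by step:
Generation 0 (given above): 12 live cells
Generation 1: 11 live cells
(generation 1 grid is the final answer)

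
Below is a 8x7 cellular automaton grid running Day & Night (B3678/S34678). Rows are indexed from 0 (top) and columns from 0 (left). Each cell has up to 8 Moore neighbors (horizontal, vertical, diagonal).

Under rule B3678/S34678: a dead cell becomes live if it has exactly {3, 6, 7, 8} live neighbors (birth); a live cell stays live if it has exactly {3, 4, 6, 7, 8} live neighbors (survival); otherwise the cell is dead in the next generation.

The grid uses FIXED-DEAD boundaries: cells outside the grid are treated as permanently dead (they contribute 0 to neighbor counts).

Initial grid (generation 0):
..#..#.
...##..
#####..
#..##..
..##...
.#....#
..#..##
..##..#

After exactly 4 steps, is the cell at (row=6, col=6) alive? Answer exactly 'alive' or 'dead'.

Simulating step by step:
Generation 0 (given above): 22 live cells
Generation 1: 23 live cells
...##..
....##.
.###.#.
..###..
.####..
...#.#.
.###.##
.....#.
Generation 2: 21 live cells
....##.
.....#.
..#.##.
..##.#.
...#.#.
..#.###
..#..##
..#.#.#
Generation 3: 20 live cells
.......
...#.##
....###
..#####
...###.
....#.#
.#...##
...#...
Generation 4: 17 live cells
.......
.....##
..#.##.
....###
..#.##.
...####
....##.
.......

Cell (6,6) at generation 4: 0 -> dead

Answer: dead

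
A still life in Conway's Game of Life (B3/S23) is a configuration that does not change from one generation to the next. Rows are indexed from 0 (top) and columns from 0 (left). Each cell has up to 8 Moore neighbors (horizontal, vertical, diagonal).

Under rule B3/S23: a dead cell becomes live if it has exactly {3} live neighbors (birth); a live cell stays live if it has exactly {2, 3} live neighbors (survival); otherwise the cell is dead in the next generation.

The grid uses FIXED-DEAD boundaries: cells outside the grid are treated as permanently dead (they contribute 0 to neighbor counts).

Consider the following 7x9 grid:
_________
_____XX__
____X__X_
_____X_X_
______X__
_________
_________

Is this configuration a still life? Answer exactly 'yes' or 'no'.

Compute generation 1 and compare to generation 0 (given above):
Generation 1:
_________
_____XX__
____X__X_
_____X_X_
______X__
_________
_________
The grids are IDENTICAL -> still life.

Answer: yes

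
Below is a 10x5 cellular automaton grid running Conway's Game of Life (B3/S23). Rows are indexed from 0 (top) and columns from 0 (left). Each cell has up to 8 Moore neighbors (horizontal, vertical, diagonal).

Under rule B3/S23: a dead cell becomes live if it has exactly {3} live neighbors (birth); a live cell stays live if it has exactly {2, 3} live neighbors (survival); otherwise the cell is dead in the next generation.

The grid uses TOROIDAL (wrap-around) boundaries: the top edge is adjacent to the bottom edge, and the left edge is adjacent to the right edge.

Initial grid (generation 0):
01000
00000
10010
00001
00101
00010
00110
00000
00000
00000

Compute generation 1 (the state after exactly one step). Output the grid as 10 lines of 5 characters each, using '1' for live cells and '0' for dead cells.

Answer: 00000
00000
00001
10001
00001
00001
00110
00000
00000
00000

Derivation:
Simulating step by step:
Generation 0 (given above): 9 live cells
Generation 1: 7 live cells
(generation 1 grid is the final answer)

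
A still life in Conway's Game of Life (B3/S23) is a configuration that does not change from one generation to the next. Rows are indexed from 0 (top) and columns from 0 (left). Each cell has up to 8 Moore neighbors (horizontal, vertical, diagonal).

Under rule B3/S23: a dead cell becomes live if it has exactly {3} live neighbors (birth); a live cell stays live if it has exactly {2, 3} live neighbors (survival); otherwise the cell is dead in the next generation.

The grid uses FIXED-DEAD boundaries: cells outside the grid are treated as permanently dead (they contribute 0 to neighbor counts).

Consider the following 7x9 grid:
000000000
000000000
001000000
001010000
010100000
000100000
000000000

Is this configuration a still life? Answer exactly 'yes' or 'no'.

Answer: no

Derivation:
Compute generation 1 and compare to generation 0 (given above):
Generation 1:
000000000
000000000
000100000
011000000
000110000
001000000
000000000
Cell (2,2) differs: gen0=1 vs gen1=0 -> NOT a still life.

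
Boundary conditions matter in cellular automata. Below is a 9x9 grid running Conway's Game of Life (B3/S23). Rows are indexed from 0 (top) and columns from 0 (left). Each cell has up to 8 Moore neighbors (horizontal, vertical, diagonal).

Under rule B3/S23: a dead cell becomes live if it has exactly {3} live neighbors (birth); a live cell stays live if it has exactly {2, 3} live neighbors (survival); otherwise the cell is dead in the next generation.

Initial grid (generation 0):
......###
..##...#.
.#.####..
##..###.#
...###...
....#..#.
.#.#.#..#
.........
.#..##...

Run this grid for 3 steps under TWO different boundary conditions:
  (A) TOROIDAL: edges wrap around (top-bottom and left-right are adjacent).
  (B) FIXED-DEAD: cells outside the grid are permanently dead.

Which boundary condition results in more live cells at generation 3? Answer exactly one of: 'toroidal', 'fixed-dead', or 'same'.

Under TOROIDAL boundary, generation 3:
..#....#.
.##...#.#
.#......#
..#......
#.##..#..
##.##..##
..##.##..
.#.###...
.###.....
Population = 30

Under FIXED-DEAD boundary, generation 3:
.......##
.#.....##
#........
#.#......
#..#.....
...##.#..
....#....
.........
.........
Population = 14

Comparison: toroidal=30, fixed-dead=14 -> toroidal

Answer: toroidal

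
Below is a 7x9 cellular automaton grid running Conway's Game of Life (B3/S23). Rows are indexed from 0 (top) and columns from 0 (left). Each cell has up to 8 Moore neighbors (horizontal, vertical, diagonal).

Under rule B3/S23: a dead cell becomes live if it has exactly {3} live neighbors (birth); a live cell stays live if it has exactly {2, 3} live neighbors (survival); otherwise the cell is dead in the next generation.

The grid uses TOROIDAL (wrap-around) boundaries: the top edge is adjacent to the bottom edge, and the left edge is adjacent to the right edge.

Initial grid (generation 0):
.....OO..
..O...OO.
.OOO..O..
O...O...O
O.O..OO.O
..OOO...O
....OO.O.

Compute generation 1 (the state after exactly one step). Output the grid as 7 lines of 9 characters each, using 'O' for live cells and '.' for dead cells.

Answer: ....O....
.OOO...O.
OOOO.OO.O
....O.O.O
..O..O...
OOO.....O
.......O.

Derivation:
Simulating step by step:
Generation 0 (given above): 24 live cells
Generation 1: 22 live cells
(generation 1 grid is the final answer)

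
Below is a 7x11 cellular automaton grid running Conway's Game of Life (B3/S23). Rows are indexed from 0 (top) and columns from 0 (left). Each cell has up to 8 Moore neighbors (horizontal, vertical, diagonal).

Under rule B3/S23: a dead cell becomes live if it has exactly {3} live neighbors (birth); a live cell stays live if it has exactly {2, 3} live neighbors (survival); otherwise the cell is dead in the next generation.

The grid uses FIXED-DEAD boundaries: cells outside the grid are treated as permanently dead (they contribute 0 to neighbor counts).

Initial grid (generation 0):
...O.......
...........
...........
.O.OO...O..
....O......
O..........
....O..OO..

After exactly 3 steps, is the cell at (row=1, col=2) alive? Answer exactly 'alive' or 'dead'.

Simulating step by step:
Generation 0 (given above): 10 live cells
Generation 1: 4 live cells
...........
...........
...........
...OO......
...OO......
...........
...........
Generation 2: 4 live cells
...........
...........
...........
...OO......
...OO......
...........
...........
Generation 3: 4 live cells
...........
...........
...........
...OO......
...OO......
...........
...........

Cell (1,2) at generation 3: 0 -> dead

Answer: dead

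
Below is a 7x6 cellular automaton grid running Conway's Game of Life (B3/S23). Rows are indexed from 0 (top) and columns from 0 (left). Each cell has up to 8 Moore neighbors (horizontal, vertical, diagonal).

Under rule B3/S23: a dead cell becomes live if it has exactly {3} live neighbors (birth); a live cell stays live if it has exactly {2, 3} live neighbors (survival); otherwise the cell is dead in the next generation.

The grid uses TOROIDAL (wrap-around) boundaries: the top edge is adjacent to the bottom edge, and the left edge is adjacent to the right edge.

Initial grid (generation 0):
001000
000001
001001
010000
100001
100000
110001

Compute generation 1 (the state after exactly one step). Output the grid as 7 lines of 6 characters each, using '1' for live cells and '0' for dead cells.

Answer: 010001
000000
100000
010001
110001
000000
110001

Derivation:
Simulating step by step:
Generation 0 (given above): 11 live cells
Generation 1: 11 live cells
(generation 1 grid is the final answer)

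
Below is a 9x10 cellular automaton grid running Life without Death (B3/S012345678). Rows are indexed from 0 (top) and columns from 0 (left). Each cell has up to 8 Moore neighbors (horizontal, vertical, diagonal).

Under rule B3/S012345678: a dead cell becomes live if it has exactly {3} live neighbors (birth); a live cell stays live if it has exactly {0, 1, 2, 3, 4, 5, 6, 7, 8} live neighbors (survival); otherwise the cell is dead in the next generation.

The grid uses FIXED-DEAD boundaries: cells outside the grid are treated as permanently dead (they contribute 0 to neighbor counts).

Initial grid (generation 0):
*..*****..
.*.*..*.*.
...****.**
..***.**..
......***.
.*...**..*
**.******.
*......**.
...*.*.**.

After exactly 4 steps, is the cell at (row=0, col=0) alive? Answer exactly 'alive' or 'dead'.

Answer: alive

Derivation:
Simulating step by step:
Generation 0 (given above): 43 live cells
Generation 1: 58 live cells
*.******..
.*.*..*.**
...****.**
..***.**.*
..***.***.
***..**..*
**********
****...***
...*.****.
Generation 2: 64 live cells
*********.
.*.*..*.**
...****.**
..***.**.*
..***.****
***..**..*
**********
****...***
.*.*******
Generation 3: 67 live cells
**********
**.*..*.**
...****.**
..***.**.*
..***.****
***..**..*
**********
****...***
**.*******
Generation 4: 68 live cells
**********
**.*..*.**
.*.****.**
..***.**.*
..***.****
***..**..*
**********
****...***
**.*******

Cell (0,0) at generation 4: 1 -> alive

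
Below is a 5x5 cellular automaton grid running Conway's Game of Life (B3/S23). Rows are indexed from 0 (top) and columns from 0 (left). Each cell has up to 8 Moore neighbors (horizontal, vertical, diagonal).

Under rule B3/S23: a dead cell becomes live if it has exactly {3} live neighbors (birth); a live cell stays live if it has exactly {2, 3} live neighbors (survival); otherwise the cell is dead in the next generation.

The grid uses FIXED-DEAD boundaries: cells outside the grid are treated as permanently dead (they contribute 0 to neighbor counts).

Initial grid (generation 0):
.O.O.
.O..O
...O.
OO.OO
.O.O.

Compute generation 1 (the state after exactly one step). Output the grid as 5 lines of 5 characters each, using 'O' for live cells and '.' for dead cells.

Simulating step by step:
Generation 0 (given above): 11 live cells
Generation 1: 14 live cells
(generation 1 grid is the final answer)

Answer: ..O..
...OO
OO.O.
OO.OO
OO.OO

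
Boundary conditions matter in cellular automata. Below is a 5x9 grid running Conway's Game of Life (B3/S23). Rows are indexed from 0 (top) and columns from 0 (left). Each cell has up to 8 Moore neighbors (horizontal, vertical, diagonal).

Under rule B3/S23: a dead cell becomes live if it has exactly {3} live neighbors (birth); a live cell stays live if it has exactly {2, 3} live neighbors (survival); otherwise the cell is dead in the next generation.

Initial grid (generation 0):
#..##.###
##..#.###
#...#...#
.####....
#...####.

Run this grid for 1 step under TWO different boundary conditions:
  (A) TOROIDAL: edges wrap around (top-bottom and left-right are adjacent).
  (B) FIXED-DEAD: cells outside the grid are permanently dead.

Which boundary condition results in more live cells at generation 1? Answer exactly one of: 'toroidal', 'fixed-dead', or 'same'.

Under TOROIDAL boundary, generation 1:
...#.....
.#..#.#..
....#....
.##...##.
#........
Population = 10

Under FIXED-DEAD boundary, generation 1:
##.##.#.#
##..#.#..
#...#...#
###...##.
.##.###..
Population = 23

Comparison: toroidal=10, fixed-dead=23 -> fixed-dead

Answer: fixed-dead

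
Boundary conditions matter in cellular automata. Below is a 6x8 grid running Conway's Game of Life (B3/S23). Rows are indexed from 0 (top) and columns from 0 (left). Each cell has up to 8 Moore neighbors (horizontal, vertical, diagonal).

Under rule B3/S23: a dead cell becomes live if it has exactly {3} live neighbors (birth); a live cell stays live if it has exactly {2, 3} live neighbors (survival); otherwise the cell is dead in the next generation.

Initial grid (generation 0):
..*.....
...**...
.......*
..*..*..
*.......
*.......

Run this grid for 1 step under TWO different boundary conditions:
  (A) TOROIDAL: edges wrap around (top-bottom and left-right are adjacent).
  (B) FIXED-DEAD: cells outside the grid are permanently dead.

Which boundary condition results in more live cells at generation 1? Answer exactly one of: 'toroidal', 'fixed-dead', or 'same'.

Under TOROIDAL boundary, generation 1:
...*....
...*....
...**...
........
.*......
.*......
Population = 6

Under FIXED-DEAD boundary, generation 1:
...*....
...*....
...**...
........
.*......
........
Population = 5

Comparison: toroidal=6, fixed-dead=5 -> toroidal

Answer: toroidal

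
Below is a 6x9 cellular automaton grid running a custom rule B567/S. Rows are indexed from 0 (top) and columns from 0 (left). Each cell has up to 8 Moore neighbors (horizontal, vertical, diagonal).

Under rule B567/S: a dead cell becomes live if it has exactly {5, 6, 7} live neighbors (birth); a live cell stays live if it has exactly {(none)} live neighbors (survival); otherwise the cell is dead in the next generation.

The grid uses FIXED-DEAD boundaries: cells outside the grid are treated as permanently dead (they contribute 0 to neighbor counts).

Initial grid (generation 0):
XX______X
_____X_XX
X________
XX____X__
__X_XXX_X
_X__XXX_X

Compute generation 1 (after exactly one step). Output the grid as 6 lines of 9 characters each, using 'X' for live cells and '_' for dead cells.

Answer: _________
_________
_________
_________
_______X_
_________

Derivation:
Simulating step by step:
Generation 0 (given above): 20 live cells
Generation 1: 1 live cells
(generation 1 grid is the final answer)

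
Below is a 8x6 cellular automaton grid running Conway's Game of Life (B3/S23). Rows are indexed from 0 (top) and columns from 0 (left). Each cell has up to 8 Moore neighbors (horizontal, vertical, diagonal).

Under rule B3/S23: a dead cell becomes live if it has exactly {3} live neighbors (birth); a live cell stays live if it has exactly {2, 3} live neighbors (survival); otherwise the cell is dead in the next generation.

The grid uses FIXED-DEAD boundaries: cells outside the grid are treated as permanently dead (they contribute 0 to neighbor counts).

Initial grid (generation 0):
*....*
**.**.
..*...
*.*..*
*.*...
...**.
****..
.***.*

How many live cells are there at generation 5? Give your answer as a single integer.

Simulating step by step:
Generation 0 (given above): 22 live cells
Generation 1: 21 live cells
**..*.
*****.
*.*.*.
..**..
..*.*.
*...*.
*.....
*..**.
Generation 2: 17 live cells
*...*.
....**
*...*.
..*.*.
.**.*.
.*.*..
**.**.
......
Generation 3: 15 live cells
....**
...***
....*.
..*.**
.*..*.
......
**.**.
......
Generation 4: 13 live cells
...*.*
...*..
......
....**
...***
*****.
......
......
Generation 5: 12 live cells
....*.
....*.
....*.
...*.*
.*....
.**..*
.***..
......
Population at generation 5: 12

Answer: 12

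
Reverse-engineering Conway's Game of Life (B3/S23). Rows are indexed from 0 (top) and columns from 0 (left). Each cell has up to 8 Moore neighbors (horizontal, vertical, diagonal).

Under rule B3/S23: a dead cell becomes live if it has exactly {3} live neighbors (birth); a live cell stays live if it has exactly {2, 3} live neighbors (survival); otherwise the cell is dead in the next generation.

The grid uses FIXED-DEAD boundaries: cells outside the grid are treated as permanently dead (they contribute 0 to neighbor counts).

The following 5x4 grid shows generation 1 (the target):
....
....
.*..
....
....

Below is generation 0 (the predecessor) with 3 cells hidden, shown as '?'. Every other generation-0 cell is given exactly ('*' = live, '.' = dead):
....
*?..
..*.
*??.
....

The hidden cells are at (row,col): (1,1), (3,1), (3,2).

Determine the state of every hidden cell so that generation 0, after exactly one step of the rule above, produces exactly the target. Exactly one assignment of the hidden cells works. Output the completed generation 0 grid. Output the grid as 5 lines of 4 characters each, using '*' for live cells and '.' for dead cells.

Hidden generation-0 cells (in order): (1,1), (3,1), (3,2).
A hidden cell only influences target cells in its own 3x3 neighborhood. Try each of the 2^3 = 8 assignments, step the completed generation 0 forward once under B3/S23, and compare with the target:
  (1,1)=. (3,1)=. (3,2)=. -> step reproduces the target at every cell -> ACCEPT
  (1,1)=. (3,1)=. (3,2)=* -> step gives (2,1)='.' but target has '*' -> reject
  (1,1)=. (3,1)=* (3,2)=. -> step gives (2,0)='*' but target has '.' -> reject
  (1,1)=. (3,1)=* (3,2)=* -> step gives (2,0)='*' but target has '.' -> reject
  (1,1)=* (3,1)=. (3,2)=. -> step gives (1,1)='*' but target has '.' -> reject
  (1,1)=* (3,1)=. (3,2)=* -> step gives (1,1)='*' but target has '.' -> reject
  (1,1)=* (3,1)=* (3,2)=. -> step gives (1,1)='*' but target has '.' -> reject
  (1,1)=* (3,1)=* (3,2)=* -> step gives (1,1)='*' but target has '.' -> reject
Unique solution: (1,1)=dead, (3,1)=dead, (3,2)=dead.
Check: live-neighbor counts of every cell in the completed generation 0:
1100
0211
2301
0211
1100
Applying B3/S23 to generation 0 with these counts gives:
....
....
.*..
....
....
which matches the target exactly.

Answer: ....
*...
..*.
*...
....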